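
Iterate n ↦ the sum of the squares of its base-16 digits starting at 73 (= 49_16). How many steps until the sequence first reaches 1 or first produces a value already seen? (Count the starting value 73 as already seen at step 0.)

73 = (4,9)_16 → 4² + 9² = 97
97 = (6,1)_16 → 6² + 1² = 37
37 = (2,5)_16 → 2² + 5² = 29
29 = (1,13)_16 → 1² + 13² = 170
170 = (10,10)_16 → 10² + 10² = 200
200 = (12,8)_16 → 12² + 8² = 208
208 = (13,0)_16 → 13² + 0² = 169
169 = (10,9)_16 → 10² + 9² = 181
181 = (11,5)_16 → 11² + 5² = 146
146 = (9,2)_16 → 9² + 2² = 85
85 = (5,5)_16 → 5² + 5² = 50
50 = (3,2)_16 → 3² + 2² = 13
13 = (13)_16 → 13² = 169  — 169 repeats.
That took 13 steps.

13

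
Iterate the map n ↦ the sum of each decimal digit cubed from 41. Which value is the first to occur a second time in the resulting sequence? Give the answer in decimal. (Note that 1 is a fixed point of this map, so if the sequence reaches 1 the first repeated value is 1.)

41 → 65
65 → 341
341 → 92
92 → 737
737 → 713
713 → 371
371 → 371  — 371 already appeared earlier.

371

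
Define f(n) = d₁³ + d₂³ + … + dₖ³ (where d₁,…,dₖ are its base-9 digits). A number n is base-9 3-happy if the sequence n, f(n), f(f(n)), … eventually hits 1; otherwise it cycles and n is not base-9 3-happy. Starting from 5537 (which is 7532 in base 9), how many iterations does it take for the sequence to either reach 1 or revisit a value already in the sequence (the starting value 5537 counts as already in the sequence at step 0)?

3

5537 = (7,5,3,2)_9 → 7³ + 5³ + 3³ + 2³ = 343 + 125 + 27 + 8 = 503
503 = (6,1,8)_9 → 6³ + 1³ + 8³ = 216 + 1 + 512 = 729
729 = (1,0,0,0)_9 → 1³ + 0³ + 0³ + 0³ = 1 + 0 + 0 + 0 = 1  — reached 1.
That took 3 steps.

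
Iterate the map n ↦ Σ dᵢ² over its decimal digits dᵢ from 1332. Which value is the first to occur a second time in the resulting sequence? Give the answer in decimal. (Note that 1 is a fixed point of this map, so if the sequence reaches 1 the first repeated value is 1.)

1

1332 → 1² + 3² + 3² + 2² = 23
23 → 2² + 3² = 13
13 → 1² + 3² = 10
10 → 1² + 0² = 1  — reached the fixed point 1.
1 → 1, so 1 is the first repeated value.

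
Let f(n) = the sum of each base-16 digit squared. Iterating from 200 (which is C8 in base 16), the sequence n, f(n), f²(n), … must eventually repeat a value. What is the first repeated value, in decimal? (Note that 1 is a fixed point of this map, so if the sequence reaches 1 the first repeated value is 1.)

169

200 = (12,8)_16 → 12² + 8² = 208
208 = (13,0)_16 → 13² + 0² = 169
169 = (10,9)_16 → 10² + 9² = 181
181 = (11,5)_16 → 11² + 5² = 146
146 = (9,2)_16 → 9² + 2² = 85
85 = (5,5)_16 → 5² + 5² = 50
50 = (3,2)_16 → 3² + 2² = 13
13 = (13)_16 → 13² = 169  — 169 already appeared earlier.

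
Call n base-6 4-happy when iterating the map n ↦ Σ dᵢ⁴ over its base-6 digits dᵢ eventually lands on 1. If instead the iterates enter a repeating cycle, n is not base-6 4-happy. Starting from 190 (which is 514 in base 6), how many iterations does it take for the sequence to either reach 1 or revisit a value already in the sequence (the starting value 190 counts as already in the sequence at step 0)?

13

190 = (5,1,4)_6 → 5⁴ + 1⁴ + 4⁴ = 625 + 1 + 256 = 882
882 = (4,0,3,0)_6 → 4⁴ + 0⁴ + 3⁴ + 0⁴ = 256 + 0 + 81 + 0 = 337
337 = (1,3,2,1)_6 → 1⁴ + 3⁴ + 2⁴ + 1⁴ = 1 + 81 + 16 + 1 = 99
99 = (2,4,3)_6 → 2⁴ + 4⁴ + 3⁴ = 16 + 256 + 81 = 353
353 = (1,3,4,5)_6 → 1⁴ + 3⁴ + 4⁴ + 5⁴ = 1 + 81 + 256 + 625 = 963
963 = (4,2,4,3)_6 → 4⁴ + 2⁴ + 4⁴ + 3⁴ = 256 + 16 + 256 + 81 = 609
609 = (2,4,5,3)_6 → 2⁴ + 4⁴ + 5⁴ + 3⁴ = 16 + 256 + 625 + 81 = 978
978 = (4,3,1,0)_6 → 4⁴ + 3⁴ + 1⁴ + 0⁴ = 256 + 81 + 1 + 0 = 338
338 = (1,3,2,2)_6 → 1⁴ + 3⁴ + 2⁴ + 2⁴ = 1 + 81 + 16 + 16 = 114
114 = (3,1,0)_6 → 3⁴ + 1⁴ + 0⁴ = 81 + 1 + 0 = 82
82 = (2,1,4)_6 → 2⁴ + 1⁴ + 4⁴ = 16 + 1 + 256 = 273
273 = (1,1,3,3)_6 → 1⁴ + 1⁴ + 3⁴ + 3⁴ = 1 + 1 + 81 + 81 = 164
164 = (4,3,2)_6 → 4⁴ + 3⁴ + 2⁴ = 256 + 81 + 16 = 353  — 353 repeats.
That took 13 steps.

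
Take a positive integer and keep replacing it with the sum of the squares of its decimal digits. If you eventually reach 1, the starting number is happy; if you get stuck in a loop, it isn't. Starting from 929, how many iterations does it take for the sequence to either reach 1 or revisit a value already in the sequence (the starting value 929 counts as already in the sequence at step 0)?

929 → 9² + 2² + 9² = 81 + 4 + 81 = 166
166 → 1² + 6² + 6² = 1 + 36 + 36 = 73
73 → 7² + 3² = 49 + 9 = 58
58 → 5² + 8² = 25 + 64 = 89
89 → 8² + 9² = 64 + 81 = 145
145 → 1² + 4² + 5² = 1 + 16 + 25 = 42
42 → 4² + 2² = 16 + 4 = 20
20 → 2² + 0² = 4 + 0 = 4
4 → 4² = 16
16 → 1² + 6² = 1 + 36 = 37
37 → 3² + 7² = 9 + 49 = 58  — 58 repeats.
That took 11 steps.

11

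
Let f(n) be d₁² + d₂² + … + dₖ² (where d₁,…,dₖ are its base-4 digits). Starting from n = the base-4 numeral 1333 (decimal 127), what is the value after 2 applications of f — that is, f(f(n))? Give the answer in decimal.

127 = (1,3,3,3)_4 → 1² + 3² + 3² + 3² = 1 + 9 + 9 + 9 = 28
28 = (1,3,0)_4 → 1² + 3² + 0² = 1 + 9 + 0 = 10

10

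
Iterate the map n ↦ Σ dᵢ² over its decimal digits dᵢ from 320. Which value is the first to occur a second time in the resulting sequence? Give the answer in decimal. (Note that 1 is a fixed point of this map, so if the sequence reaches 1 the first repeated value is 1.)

320 → 3² + 2² + 0² = 13
13 → 1² + 3² = 10
10 → 1² + 0² = 1  — reached the fixed point 1.
1 → 1, so 1 is the first repeated value.

1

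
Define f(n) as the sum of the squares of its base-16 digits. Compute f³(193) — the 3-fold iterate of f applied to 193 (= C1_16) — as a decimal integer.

193 = (12,1)_16 → 145
145 = (9,1)_16 → 82
82 = (5,2)_16 → 29

29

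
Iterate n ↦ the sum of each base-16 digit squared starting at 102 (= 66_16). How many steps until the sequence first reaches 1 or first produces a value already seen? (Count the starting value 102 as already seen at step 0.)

102 = (6,6)_16 → 6² + 6² = 36 + 36 = 72
72 = (4,8)_16 → 4² + 8² = 16 + 64 = 80
80 = (5,0)_16 → 5² + 0² = 25 + 0 = 25
25 = (1,9)_16 → 1² + 9² = 1 + 81 = 82
82 = (5,2)_16 → 5² + 2² = 25 + 4 = 29
29 = (1,13)_16 → 1² + 13² = 1 + 169 = 170
170 = (10,10)_16 → 10² + 10² = 100 + 100 = 200
200 = (12,8)_16 → 12² + 8² = 144 + 64 = 208
208 = (13,0)_16 → 13² + 0² = 169 + 0 = 169
169 = (10,9)_16 → 10² + 9² = 100 + 81 = 181
181 = (11,5)_16 → 11² + 5² = 121 + 25 = 146
146 = (9,2)_16 → 9² + 2² = 81 + 4 = 85
85 = (5,5)_16 → 5² + 5² = 25 + 25 = 50
50 = (3,2)_16 → 3² + 2² = 9 + 4 = 13
13 = (13)_16 → 13² = 169  — 169 repeats.
That took 15 steps.

15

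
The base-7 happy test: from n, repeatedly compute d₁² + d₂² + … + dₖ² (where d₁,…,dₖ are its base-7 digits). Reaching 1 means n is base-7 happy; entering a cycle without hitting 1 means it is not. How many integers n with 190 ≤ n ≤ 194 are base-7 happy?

1

190: 190 → 46 → 52 → 10 → 10  — not base-7 happy
191: 191 → 49 → 1  — base-7 happy
192: 192 → 54 → 26 → 34 → 52 → 10 → 10  — not base-7 happy
193: 193 → 61 → 27 → 45 → 45  — not base-7 happy
194: 194 → 70 → 10 → 10  — not base-7 happy
base-7 happy: 191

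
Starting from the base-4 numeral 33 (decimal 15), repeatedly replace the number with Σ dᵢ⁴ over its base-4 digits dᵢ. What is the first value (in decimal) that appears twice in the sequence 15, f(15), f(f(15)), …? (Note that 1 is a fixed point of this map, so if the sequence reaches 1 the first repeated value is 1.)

15 = (3,3)_4 → 3⁴ + 3⁴ = 162
162 = (2,2,0,2)_4 → 2⁴ + 2⁴ + 0⁴ + 2⁴ = 48
48 = (3,0,0)_4 → 3⁴ + 0⁴ + 0⁴ = 81
81 = (1,1,0,1)_4 → 1⁴ + 1⁴ + 0⁴ + 1⁴ = 3
3 = (3)_4 → 3⁴ = 81  — 81 already appeared earlier.

81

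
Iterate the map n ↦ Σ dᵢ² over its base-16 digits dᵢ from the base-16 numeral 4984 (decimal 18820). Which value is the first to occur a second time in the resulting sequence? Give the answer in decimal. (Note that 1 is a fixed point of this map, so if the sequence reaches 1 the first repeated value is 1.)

18820 = (4,9,8,4)_16 → 177
177 = (11,1)_16 → 122
122 = (7,10)_16 → 149
149 = (9,5)_16 → 106
106 = (6,10)_16 → 136
136 = (8,8)_16 → 128
128 = (8,0)_16 → 64
64 = (4,0)_16 → 16
16 = (1,0)_16 → 1  — reached the fixed point 1.
1 → 1, so 1 is the first repeated value.

1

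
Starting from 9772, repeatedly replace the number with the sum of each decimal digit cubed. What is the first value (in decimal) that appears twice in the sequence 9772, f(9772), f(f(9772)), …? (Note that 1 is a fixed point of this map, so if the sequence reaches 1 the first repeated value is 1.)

1

9772 → 9³ + 7³ + 7³ + 2³ = 729 + 343 + 343 + 8 = 1423
1423 → 1³ + 4³ + 2³ + 3³ = 1 + 64 + 8 + 27 = 100
100 → 1³ + 0³ + 0³ = 1 + 0 + 0 = 1  — reached the fixed point 1.
1 → 1, so 1 is the first repeated value.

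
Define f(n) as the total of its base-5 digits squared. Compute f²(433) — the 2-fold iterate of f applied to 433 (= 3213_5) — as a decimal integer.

25

433 = (3,2,1,3)_5 → 23
23 = (4,3)_5 → 25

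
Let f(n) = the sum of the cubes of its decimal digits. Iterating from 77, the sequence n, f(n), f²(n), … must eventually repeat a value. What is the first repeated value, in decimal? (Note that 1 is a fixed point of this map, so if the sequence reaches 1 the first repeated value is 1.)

77 → 7³ + 7³ = 343 + 343 = 686
686 → 6³ + 8³ + 6³ = 216 + 512 + 216 = 944
944 → 9³ + 4³ + 4³ = 729 + 64 + 64 = 857
857 → 8³ + 5³ + 7³ = 512 + 125 + 343 = 980
980 → 9³ + 8³ + 0³ = 729 + 512 + 0 = 1241
1241 → 1³ + 2³ + 4³ + 1³ = 1 + 8 + 64 + 1 = 74
74 → 7³ + 4³ = 343 + 64 = 407
407 → 4³ + 0³ + 7³ = 64 + 0 + 343 = 407  — 407 already appeared earlier.

407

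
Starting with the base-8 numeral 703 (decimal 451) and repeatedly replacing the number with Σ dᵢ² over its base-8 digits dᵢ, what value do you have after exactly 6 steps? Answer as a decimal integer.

451 = (7,0,3)_8 → 7² + 0² + 3² = 58
58 = (7,2)_8 → 7² + 2² = 53
53 = (6,5)_8 → 6² + 5² = 61
61 = (7,5)_8 → 7² + 5² = 74
74 = (1,1,2)_8 → 1² + 1² + 2² = 6
6 = (6)_8 → 6² = 36

36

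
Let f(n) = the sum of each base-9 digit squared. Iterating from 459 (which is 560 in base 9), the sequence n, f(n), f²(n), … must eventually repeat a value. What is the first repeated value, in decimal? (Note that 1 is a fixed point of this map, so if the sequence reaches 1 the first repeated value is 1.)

459 = (5,6,0)_9 → 61
61 = (6,7)_9 → 85
85 = (1,0,4)_9 → 17
17 = (1,8)_9 → 65
65 = (7,2)_9 → 53
53 = (5,8)_9 → 89
89 = (1,0,8)_9 → 65  — 65 already appeared earlier.

65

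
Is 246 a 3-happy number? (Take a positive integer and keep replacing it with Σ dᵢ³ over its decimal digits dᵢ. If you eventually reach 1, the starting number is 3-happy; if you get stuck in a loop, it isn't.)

not 3-happy

246 → 2³ + 4³ + 6³ = 288
288 → 2³ + 8³ + 8³ = 1032
1032 → 1³ + 0³ + 3³ + 2³ = 36
36 → 3³ + 6³ = 243
243 → 2³ + 4³ + 3³ = 99
99 → 9³ + 9³ = 1458
1458 → 1³ + 4³ + 5³ + 8³ = 702
702 → 7³ + 0³ + 2³ = 351
351 → 3³ + 5³ + 1³ = 153
153 → 1³ + 5³ + 3³ = 153  — 153 already seen; the sequence cycles without reaching 1.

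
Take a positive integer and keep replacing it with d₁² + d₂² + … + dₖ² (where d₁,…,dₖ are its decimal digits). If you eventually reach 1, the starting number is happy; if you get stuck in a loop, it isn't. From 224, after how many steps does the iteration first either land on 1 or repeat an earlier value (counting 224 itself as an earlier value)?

10

224 → 2² + 2² + 4² = 4 + 4 + 16 = 24
24 → 2² + 4² = 4 + 16 = 20
20 → 2² + 0² = 4 + 0 = 4
4 → 4² = 16
16 → 1² + 6² = 1 + 36 = 37
37 → 3² + 7² = 9 + 49 = 58
58 → 5² + 8² = 25 + 64 = 89
89 → 8² + 9² = 64 + 81 = 145
145 → 1² + 4² + 5² = 1 + 16 + 25 = 42
42 → 4² + 2² = 16 + 4 = 20  — 20 repeats.
That took 10 steps.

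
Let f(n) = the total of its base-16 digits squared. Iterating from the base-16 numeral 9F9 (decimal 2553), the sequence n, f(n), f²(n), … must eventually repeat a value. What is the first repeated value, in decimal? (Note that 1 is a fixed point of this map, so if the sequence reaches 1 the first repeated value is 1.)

1

2553 = (9,15,9)_16 → 387
387 = (1,8,3)_16 → 74
74 = (4,10)_16 → 116
116 = (7,4)_16 → 65
65 = (4,1)_16 → 17
17 = (1,1)_16 → 2
2 = (2)_16 → 4
4 = (4)_16 → 16
16 = (1,0)_16 → 1  — reached the fixed point 1.
1 → 1, so 1 is the first repeated value.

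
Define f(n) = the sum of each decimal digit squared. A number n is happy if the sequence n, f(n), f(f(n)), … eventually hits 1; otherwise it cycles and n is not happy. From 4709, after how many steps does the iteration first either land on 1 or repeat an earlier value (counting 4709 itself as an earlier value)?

15

4709 → 4² + 7² + 0² + 9² = 146
146 → 1² + 4² + 6² = 53
53 → 5² + 3² = 34
34 → 3² + 4² = 25
25 → 2² + 5² = 29
29 → 2² + 9² = 85
85 → 8² + 5² = 89
89 → 8² + 9² = 145
145 → 1² + 4² + 5² = 42
42 → 4² + 2² = 20
20 → 2² + 0² = 4
4 → 4² = 16
16 → 1² + 6² = 37
37 → 3² + 7² = 58
58 → 5² + 8² = 89  — 89 repeats.
That took 15 steps.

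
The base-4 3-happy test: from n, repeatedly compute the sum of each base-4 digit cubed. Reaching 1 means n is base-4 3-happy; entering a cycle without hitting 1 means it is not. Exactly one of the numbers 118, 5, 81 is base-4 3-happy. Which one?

118: 118 → 37 → 10 → 16 → 1  — reaches 1 (base-4 3-happy)
5: 5 → 2 → 8 → 8  — repeats 8 (not base-4 3-happy)
81: 81 → 3 → 27 → 36 → 9 → 9  — repeats 9 (not base-4 3-happy)

118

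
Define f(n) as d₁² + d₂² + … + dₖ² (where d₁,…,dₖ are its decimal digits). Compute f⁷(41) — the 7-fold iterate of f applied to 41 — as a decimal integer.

145

41 → 4² + 1² = 17
17 → 1² + 7² = 50
50 → 5² + 0² = 25
25 → 2² + 5² = 29
29 → 2² + 9² = 85
85 → 8² + 5² = 89
89 → 8² + 9² = 145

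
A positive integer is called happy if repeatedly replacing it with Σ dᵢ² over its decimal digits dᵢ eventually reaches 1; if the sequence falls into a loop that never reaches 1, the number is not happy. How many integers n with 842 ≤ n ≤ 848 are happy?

1

842: 842 → 84 → 80 → 64 → 52 → 29 → 85 → 89 → 145 → 42 → 20 → 4 → 16 → 37 → 58 → 89  (repeats 89)
843: 843 → 89 → 145 → 42 → 20 → 4 → 16 → 37 → 58 → 89  (repeats 89)
844: 844 → 96 → 117 → 51 → 26 → 40 → 16 → 37 → 58 → 89 → 145 → 42 → 20 → 4 → 16  (repeats 16)
845: 845 → 105 → 26 → 40 → 16 → 37 → 58 → 89 → 145 → 42 → 20 → 4 → 16  (repeats 16)
846: 846 → 116 → 38 → 73 → 58 → 89 → 145 → 42 → 20 → 4 → 16 → 37 → 58  (repeats 58)
847: 847 → 129 → 86 → 100 → 1  (reaches 1)
848: 848 → 144 → 33 → 18 → 65 → 61 → 37 → 58 → 89 → 145 → 42 → 20 → 4 → 16 → 37  (repeats 37)
happy: 847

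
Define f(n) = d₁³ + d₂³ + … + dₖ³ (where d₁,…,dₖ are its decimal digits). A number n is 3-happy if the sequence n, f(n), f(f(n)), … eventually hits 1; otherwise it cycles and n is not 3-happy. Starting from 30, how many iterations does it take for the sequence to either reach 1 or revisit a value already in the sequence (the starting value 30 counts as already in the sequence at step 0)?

4

30 → 3³ + 0³ = 27 + 0 = 27
27 → 2³ + 7³ = 8 + 343 = 351
351 → 3³ + 5³ + 1³ = 27 + 125 + 1 = 153
153 → 1³ + 5³ + 3³ = 1 + 125 + 27 = 153  — 153 repeats.
That took 4 steps.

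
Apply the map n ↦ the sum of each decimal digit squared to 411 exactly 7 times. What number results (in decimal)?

145

411 → 18
18 → 65
65 → 61
61 → 37
37 → 58
58 → 89
89 → 145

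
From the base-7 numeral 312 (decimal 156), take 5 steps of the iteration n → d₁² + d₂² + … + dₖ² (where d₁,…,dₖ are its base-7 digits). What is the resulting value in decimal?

2

156 = (3,1,2)_7 → 14
14 = (2,0)_7 → 4
4 = (4)_7 → 16
16 = (2,2)_7 → 8
8 = (1,1)_7 → 2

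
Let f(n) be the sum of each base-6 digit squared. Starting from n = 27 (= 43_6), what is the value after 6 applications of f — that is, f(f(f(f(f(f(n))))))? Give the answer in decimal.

20

27 = (4,3)_6 → 25
25 = (4,1)_6 → 17
17 = (2,5)_6 → 29
29 = (4,5)_6 → 41
41 = (1,0,5)_6 → 26
26 = (4,2)_6 → 20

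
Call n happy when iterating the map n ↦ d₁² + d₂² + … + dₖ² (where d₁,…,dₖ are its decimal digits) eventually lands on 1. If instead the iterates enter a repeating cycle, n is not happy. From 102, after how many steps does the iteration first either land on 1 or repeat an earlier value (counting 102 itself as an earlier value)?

102 → 5
5 → 25
25 → 29
29 → 85
85 → 89
89 → 145
145 → 42
42 → 20
20 → 4
4 → 16
16 → 37
37 → 58
58 → 89  — 89 repeats.
That took 13 steps.

13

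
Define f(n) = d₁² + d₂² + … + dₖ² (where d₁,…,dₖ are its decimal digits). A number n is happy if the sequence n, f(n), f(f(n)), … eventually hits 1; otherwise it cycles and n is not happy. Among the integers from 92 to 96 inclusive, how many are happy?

1

92: 92 → 85 → 89 → 145 → 42 → 20 → 4 → 16 → 37 → 58 → 89  — not happy
93: 93 → 90 → 81 → 65 → 61 → 37 → 58 → 89 → 145 → 42 → 20 → 4 → 16 → 37  — not happy
94: 94 → 97 → 130 → 10 → 1  — happy
95: 95 → 106 → 37 → 58 → 89 → 145 → 42 → 20 → 4 → 16 → 37  — not happy
96: 96 → 117 → 51 → 26 → 40 → 16 → 37 → 58 → 89 → 145 → 42 → 20 → 4 → 16  — not happy
happy: 94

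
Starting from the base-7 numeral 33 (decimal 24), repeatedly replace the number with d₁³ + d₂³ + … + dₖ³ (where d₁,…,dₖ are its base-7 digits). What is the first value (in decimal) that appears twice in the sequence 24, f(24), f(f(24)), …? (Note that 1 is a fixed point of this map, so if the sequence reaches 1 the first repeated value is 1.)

24 = (3,3)_7 → 3³ + 3³ = 27 + 27 = 54
54 = (1,0,5)_7 → 1³ + 0³ + 5³ = 1 + 0 + 125 = 126
126 = (2,4,0)_7 → 2³ + 4³ + 0³ = 8 + 64 + 0 = 72
72 = (1,3,2)_7 → 1³ + 3³ + 2³ = 1 + 27 + 8 = 36
36 = (5,1)_7 → 5³ + 1³ = 125 + 1 = 126  — 126 already appeared earlier.

126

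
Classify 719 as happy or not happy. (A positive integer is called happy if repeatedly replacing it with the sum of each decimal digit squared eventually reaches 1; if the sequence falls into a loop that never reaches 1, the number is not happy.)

not happy

719 → 7² + 1² + 9² = 131
131 → 1² + 3² + 1² = 11
11 → 1² + 1² = 2
2 → 2² = 4
4 → 4² = 16
16 → 1² + 6² = 37
37 → 3² + 7² = 58
58 → 5² + 8² = 89
89 → 8² + 9² = 145
145 → 1² + 4² + 5² = 42
42 → 4² + 2² = 20
20 → 2² + 0² = 4  — 4 already seen; the sequence cycles without reaching 1.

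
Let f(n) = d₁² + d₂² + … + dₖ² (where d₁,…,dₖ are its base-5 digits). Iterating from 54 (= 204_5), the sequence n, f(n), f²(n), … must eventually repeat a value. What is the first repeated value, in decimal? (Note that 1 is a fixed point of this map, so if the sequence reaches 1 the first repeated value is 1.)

54 = (2,0,4)_5 → 20
20 = (4,0)_5 → 16
16 = (3,1)_5 → 10
10 = (2,0)_5 → 4
4 = (4)_5 → 16  — 16 already appeared earlier.

16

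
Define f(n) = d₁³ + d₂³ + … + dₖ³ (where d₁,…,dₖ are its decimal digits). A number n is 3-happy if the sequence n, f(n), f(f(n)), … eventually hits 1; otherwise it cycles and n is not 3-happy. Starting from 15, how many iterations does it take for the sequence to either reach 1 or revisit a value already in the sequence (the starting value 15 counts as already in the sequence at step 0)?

11

15 → 1³ + 5³ = 1 + 125 = 126
126 → 1³ + 2³ + 6³ = 1 + 8 + 216 = 225
225 → 2³ + 2³ + 5³ = 8 + 8 + 125 = 141
141 → 1³ + 4³ + 1³ = 1 + 64 + 1 = 66
66 → 6³ + 6³ = 216 + 216 = 432
432 → 4³ + 3³ + 2³ = 64 + 27 + 8 = 99
99 → 9³ + 9³ = 729 + 729 = 1458
1458 → 1³ + 4³ + 5³ + 8³ = 1 + 64 + 125 + 512 = 702
702 → 7³ + 0³ + 2³ = 343 + 0 + 8 = 351
351 → 3³ + 5³ + 1³ = 27 + 125 + 1 = 153
153 → 1³ + 5³ + 3³ = 1 + 125 + 27 = 153  — 153 repeats.
That took 11 steps.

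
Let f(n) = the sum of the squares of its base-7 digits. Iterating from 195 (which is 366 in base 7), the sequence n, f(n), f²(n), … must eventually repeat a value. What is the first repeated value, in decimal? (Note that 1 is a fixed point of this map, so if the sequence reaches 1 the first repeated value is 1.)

195 = (3,6,6)_7 → 81
81 = (1,4,4)_7 → 33
33 = (4,5)_7 → 41
41 = (5,6)_7 → 61
61 = (1,1,5)_7 → 27
27 = (3,6)_7 → 45
45 = (6,3)_7 → 45  — 45 already appeared earlier.

45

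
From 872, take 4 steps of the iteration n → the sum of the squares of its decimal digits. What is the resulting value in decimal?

872 → 8² + 7² + 2² = 64 + 49 + 4 = 117
117 → 1² + 1² + 7² = 1 + 1 + 49 = 51
51 → 5² + 1² = 25 + 1 = 26
26 → 2² + 6² = 4 + 36 = 40

40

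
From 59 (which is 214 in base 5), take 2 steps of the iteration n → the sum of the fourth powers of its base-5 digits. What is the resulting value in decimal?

59 = (2,1,4)_5 → 2⁴ + 1⁴ + 4⁴ = 16 + 1 + 256 = 273
273 = (2,0,4,3)_5 → 2⁴ + 0⁴ + 4⁴ + 3⁴ = 16 + 0 + 256 + 81 = 353

353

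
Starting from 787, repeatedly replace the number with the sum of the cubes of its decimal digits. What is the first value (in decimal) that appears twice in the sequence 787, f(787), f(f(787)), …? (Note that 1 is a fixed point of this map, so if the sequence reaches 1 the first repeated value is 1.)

1

787 → 7³ + 8³ + 7³ = 343 + 512 + 343 = 1198
1198 → 1³ + 1³ + 9³ + 8³ = 1 + 1 + 729 + 512 = 1243
1243 → 1³ + 2³ + 4³ + 3³ = 1 + 8 + 64 + 27 = 100
100 → 1³ + 0³ + 0³ = 1 + 0 + 0 = 1  — reached the fixed point 1.
1 → 1, so 1 is the first repeated value.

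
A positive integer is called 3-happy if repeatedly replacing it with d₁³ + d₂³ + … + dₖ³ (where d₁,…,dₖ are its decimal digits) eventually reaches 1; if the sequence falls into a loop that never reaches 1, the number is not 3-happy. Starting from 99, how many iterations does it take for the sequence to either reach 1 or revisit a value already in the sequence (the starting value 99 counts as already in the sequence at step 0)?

99 → 9³ + 9³ = 1458
1458 → 1³ + 4³ + 5³ + 8³ = 702
702 → 7³ + 0³ + 2³ = 351
351 → 3³ + 5³ + 1³ = 153
153 → 1³ + 5³ + 3³ = 153  — 153 repeats.
That took 5 steps.

5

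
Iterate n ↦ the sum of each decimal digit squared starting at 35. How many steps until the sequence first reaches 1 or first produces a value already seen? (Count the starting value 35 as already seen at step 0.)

13

35 → 3² + 5² = 9 + 25 = 34
34 → 3² + 4² = 9 + 16 = 25
25 → 2² + 5² = 4 + 25 = 29
29 → 2² + 9² = 4 + 81 = 85
85 → 8² + 5² = 64 + 25 = 89
89 → 8² + 9² = 64 + 81 = 145
145 → 1² + 4² + 5² = 1 + 16 + 25 = 42
42 → 4² + 2² = 16 + 4 = 20
20 → 2² + 0² = 4 + 0 = 4
4 → 4² = 16
16 → 1² + 6² = 1 + 36 = 37
37 → 3² + 7² = 9 + 49 = 58
58 → 5² + 8² = 25 + 64 = 89  — 89 repeats.
That took 13 steps.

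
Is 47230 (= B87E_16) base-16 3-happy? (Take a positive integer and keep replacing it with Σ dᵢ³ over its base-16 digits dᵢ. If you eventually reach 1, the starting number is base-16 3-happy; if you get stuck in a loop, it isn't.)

base-16 3-happy

47230 = (11,8,7,14)_16 → 11³ + 8³ + 7³ + 14³ = 4930
4930 = (1,3,4,2)_16 → 1³ + 3³ + 4³ + 2³ = 100
100 = (6,4)_16 → 6³ + 4³ = 280
280 = (1,1,8)_16 → 1³ + 1³ + 8³ = 514
514 = (2,0,2)_16 → 2³ + 0³ + 2³ = 16
16 = (1,0)_16 → 1³ + 0³ = 1  — reached 1.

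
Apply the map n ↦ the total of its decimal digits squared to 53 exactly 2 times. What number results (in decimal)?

25

53 → 5² + 3² = 25 + 9 = 34
34 → 3² + 4² = 9 + 16 = 25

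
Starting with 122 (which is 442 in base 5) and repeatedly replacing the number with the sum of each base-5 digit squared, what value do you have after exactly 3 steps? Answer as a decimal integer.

122 = (4,4,2)_5 → 4² + 4² + 2² = 16 + 16 + 4 = 36
36 = (1,2,1)_5 → 1² + 2² + 1² = 1 + 4 + 1 = 6
6 = (1,1)_5 → 1² + 1² = 1 + 1 = 2

2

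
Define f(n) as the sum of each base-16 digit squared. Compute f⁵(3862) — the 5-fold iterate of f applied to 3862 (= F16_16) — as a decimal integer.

200

3862 = (15,1,6)_16 → 15² + 1² + 6² = 262
262 = (1,0,6)_16 → 1² + 0² + 6² = 37
37 = (2,5)_16 → 2² + 5² = 29
29 = (1,13)_16 → 1² + 13² = 170
170 = (10,10)_16 → 10² + 10² = 200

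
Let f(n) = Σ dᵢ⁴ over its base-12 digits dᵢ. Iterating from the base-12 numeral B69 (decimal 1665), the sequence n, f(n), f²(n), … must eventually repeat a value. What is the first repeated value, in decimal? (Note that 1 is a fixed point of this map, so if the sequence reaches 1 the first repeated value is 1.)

1665 = (11,6,9)_12 → 11⁴ + 6⁴ + 9⁴ = 22498
22498 = (1,1,0,2,10)_12 → 1⁴ + 1⁴ + 0⁴ + 2⁴ + 10⁴ = 10018
10018 = (5,9,6,10)_12 → 5⁴ + 9⁴ + 6⁴ + 10⁴ = 18482
18482 = (10,8,4,2)_12 → 10⁴ + 8⁴ + 4⁴ + 2⁴ = 14368
14368 = (8,3,9,4)_12 → 8⁴ + 3⁴ + 9⁴ + 4⁴ = 10994
10994 = (6,4,4,2)_12 → 6⁴ + 4⁴ + 4⁴ + 2⁴ = 1824
1824 = (1,0,8,0)_12 → 1⁴ + 0⁴ + 8⁴ + 0⁴ = 4097
4097 = (2,4,5,5)_12 → 2⁴ + 4⁴ + 5⁴ + 5⁴ = 1522
1522 = (10,6,10)_12 → 10⁴ + 6⁴ + 10⁴ = 21296
21296 = (1,0,3,10,8)_12 → 1⁴ + 0⁴ + 3⁴ + 10⁴ + 8⁴ = 14178
14178 = (8,2,5,6)_12 → 8⁴ + 2⁴ + 5⁴ + 6⁴ = 6033
6033 = (3,5,10,9)_12 → 3⁴ + 5⁴ + 10⁴ + 9⁴ = 17267
17267 = (9,11,10,11)_12 → 9⁴ + 11⁴ + 10⁴ + 11⁴ = 45843
45843 = (2,2,6,4,3)_12 → 2⁴ + 2⁴ + 6⁴ + 4⁴ + 3⁴ = 1665  — 1665 already appeared earlier.

1665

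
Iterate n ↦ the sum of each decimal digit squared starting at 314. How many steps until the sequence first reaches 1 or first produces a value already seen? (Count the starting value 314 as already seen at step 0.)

11

314 → 3² + 1² + 4² = 26
26 → 2² + 6² = 40
40 → 4² + 0² = 16
16 → 1² + 6² = 37
37 → 3² + 7² = 58
58 → 5² + 8² = 89
89 → 8² + 9² = 145
145 → 1² + 4² + 5² = 42
42 → 4² + 2² = 20
20 → 2² + 0² = 4
4 → 4² = 16  — 16 repeats.
That took 11 steps.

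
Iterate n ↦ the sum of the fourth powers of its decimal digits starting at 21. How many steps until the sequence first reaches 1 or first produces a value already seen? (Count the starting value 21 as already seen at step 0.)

5

21 → 2⁴ + 1⁴ = 16 + 1 = 17
17 → 1⁴ + 7⁴ = 1 + 2401 = 2402
2402 → 2⁴ + 4⁴ + 0⁴ + 2⁴ = 16 + 256 + 0 + 16 = 288
288 → 2⁴ + 8⁴ + 8⁴ = 16 + 4096 + 4096 = 8208
8208 → 8⁴ + 2⁴ + 0⁴ + 8⁴ = 4096 + 16 + 0 + 4096 = 8208  — 8208 repeats.
That took 5 steps.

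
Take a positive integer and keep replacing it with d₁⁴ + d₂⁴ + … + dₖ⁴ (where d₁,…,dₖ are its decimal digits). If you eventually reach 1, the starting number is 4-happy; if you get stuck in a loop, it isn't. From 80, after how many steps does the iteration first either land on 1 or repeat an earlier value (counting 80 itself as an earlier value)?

80 → 8⁴ + 0⁴ = 4096
4096 → 4⁴ + 0⁴ + 9⁴ + 6⁴ = 8113
8113 → 8⁴ + 1⁴ + 1⁴ + 3⁴ = 4179
4179 → 4⁴ + 1⁴ + 7⁴ + 9⁴ = 9219
9219 → 9⁴ + 2⁴ + 1⁴ + 9⁴ = 13139
13139 → 1⁴ + 3⁴ + 1⁴ + 3⁴ + 9⁴ = 6725
6725 → 6⁴ + 7⁴ + 2⁴ + 5⁴ = 4338
4338 → 4⁴ + 3⁴ + 3⁴ + 8⁴ = 4514
4514 → 4⁴ + 5⁴ + 1⁴ + 4⁴ = 1138
1138 → 1⁴ + 1⁴ + 3⁴ + 8⁴ = 4179  — 4179 repeats.
That took 10 steps.

10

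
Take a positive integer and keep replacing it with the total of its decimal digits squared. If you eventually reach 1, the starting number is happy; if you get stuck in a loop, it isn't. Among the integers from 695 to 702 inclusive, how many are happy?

1

695: 695 → 142 → 21 → 5 → 25 → 29 → 85 → 89 → 145 → 42 → 20 → 4 → 16 → 37 → 58 → 89  (repeats 89)
696: 696 → 153 → 35 → 34 → 25 → 29 → 85 → 89 → 145 → 42 → 20 → 4 → 16 → 37 → 58 → 89  (repeats 89)
697: 697 → 166 → 73 → 58 → 89 → 145 → 42 → 20 → 4 → 16 → 37 → 58  (repeats 58)
698: 698 → 181 → 66 → 72 → 53 → 34 → 25 → 29 → 85 → 89 → 145 → 42 → 20 → 4 → 16 → 37 → 58 → 89  (repeats 89)
699: 699 → 198 → 146 → 53 → 34 → 25 → 29 → 85 → 89 → 145 → 42 → 20 → 4 → 16 → 37 → 58 → 89  (repeats 89)
700: 700 → 49 → 97 → 130 → 10 → 1  (reaches 1)
701: 701 → 50 → 25 → 29 → 85 → 89 → 145 → 42 → 20 → 4 → 16 → 37 → 58 → 89  (repeats 89)
702: 702 → 53 → 34 → 25 → 29 → 85 → 89 → 145 → 42 → 20 → 4 → 16 → 37 → 58 → 89  (repeats 89)
happy: 700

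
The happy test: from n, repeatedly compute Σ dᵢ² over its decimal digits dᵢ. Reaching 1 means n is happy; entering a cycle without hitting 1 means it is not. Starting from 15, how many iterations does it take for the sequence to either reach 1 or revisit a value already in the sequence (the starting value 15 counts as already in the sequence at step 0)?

11

15 → 26
26 → 40
40 → 16
16 → 37
37 → 58
58 → 89
89 → 145
145 → 42
42 → 20
20 → 4
4 → 16  — 16 repeats.
That took 11 steps.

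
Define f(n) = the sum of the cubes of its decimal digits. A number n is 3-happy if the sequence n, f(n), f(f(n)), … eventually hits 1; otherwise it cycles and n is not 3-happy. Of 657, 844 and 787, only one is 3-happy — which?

657: 657 → 684 → 792 → 1080 → 513 → 153 → 153  — repeats 153 (not 3-happy)
844: 844 → 640 → 280 → 520 → 133 → 55 → 250 → 133  — repeats 133 (not 3-happy)
787: 787 → 1198 → 1243 → 100 → 1  — reaches 1 (3-happy)

787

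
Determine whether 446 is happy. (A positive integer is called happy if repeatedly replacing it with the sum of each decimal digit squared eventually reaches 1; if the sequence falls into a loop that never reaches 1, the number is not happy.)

happy

446 → 4² + 4² + 6² = 16 + 16 + 36 = 68
68 → 6² + 8² = 36 + 64 = 100
100 → 1² + 0² + 0² = 1 + 0 + 0 = 1  — reached 1.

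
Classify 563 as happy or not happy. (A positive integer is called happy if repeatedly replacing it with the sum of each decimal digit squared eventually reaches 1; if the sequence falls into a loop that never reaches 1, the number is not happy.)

563 → 70
70 → 49
49 → 97
97 → 130
130 → 10
10 → 1  — reached 1.

happy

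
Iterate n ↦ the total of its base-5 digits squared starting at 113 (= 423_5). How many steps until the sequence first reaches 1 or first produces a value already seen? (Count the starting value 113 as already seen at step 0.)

4

113 = (4,2,3)_5 → 4² + 2² + 3² = 29
29 = (1,0,4)_5 → 1² + 0² + 4² = 17
17 = (3,2)_5 → 3² + 2² = 13
13 = (2,3)_5 → 2² + 3² = 13  — 13 repeats.
That took 4 steps.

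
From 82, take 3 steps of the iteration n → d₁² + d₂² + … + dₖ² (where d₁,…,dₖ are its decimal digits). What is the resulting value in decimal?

1

82 → 8² + 2² = 68
68 → 6² + 8² = 100
100 → 1² + 0² + 0² = 1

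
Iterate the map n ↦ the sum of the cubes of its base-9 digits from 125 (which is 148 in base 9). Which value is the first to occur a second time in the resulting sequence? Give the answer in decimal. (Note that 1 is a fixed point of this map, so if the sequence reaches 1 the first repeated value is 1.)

1

125 = (1,4,8)_9 → 1³ + 4³ + 8³ = 1 + 64 + 512 = 577
577 = (7,1,1)_9 → 7³ + 1³ + 1³ = 343 + 1 + 1 = 345
345 = (4,2,3)_9 → 4³ + 2³ + 3³ = 64 + 8 + 27 = 99
99 = (1,2,0)_9 → 1³ + 2³ + 0³ = 1 + 8 + 0 = 9
9 = (1,0)_9 → 1³ + 0³ = 1 + 0 = 1  — reached the fixed point 1.
1 → 1, so 1 is the first repeated value.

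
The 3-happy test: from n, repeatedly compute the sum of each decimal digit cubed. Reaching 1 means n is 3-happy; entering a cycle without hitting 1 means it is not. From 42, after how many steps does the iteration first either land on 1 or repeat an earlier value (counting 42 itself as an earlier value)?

42 → 4³ + 2³ = 72
72 → 7³ + 2³ = 351
351 → 3³ + 5³ + 1³ = 153
153 → 1³ + 5³ + 3³ = 153  — 153 repeats.
That took 4 steps.

4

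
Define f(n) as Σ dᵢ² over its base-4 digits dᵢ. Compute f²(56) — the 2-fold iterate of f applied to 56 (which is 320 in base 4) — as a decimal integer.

56 = (3,2,0)_4 → 3² + 2² + 0² = 9 + 4 + 0 = 13
13 = (3,1)_4 → 3² + 1² = 9 + 1 = 10

10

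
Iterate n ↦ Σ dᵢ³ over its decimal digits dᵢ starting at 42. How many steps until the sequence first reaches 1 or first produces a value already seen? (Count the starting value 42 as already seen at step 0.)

4

42 → 72
72 → 351
351 → 153
153 → 153  — 153 repeats.
That took 4 steps.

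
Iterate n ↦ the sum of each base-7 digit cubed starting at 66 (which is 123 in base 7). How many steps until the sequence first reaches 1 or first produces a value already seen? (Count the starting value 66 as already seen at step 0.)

66 = (1,2,3)_7 → 1³ + 2³ + 3³ = 36
36 = (5,1)_7 → 5³ + 1³ = 126
126 = (2,4,0)_7 → 2³ + 4³ + 0³ = 72
72 = (1,3,2)_7 → 1³ + 3³ + 2³ = 36  — 36 repeats.
That took 4 steps.

4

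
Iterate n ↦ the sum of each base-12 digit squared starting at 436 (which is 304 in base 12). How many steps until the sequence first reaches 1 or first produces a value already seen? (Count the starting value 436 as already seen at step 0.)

436 = (3,0,4)_12 → 3² + 0² + 4² = 9 + 0 + 16 = 25
25 = (2,1)_12 → 2² + 1² = 4 + 1 = 5
5 = (5)_12 → 5² = 25  — 25 repeats.
That took 3 steps.

3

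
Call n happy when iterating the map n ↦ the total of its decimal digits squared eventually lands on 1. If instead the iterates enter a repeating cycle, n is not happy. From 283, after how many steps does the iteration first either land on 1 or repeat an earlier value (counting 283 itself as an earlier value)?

11

283 → 77
77 → 98
98 → 145
145 → 42
42 → 20
20 → 4
4 → 16
16 → 37
37 → 58
58 → 89
89 → 145  — 145 repeats.
That took 11 steps.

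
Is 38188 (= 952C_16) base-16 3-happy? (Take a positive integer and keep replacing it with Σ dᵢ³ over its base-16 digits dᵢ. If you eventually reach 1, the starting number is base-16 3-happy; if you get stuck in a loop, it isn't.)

38188 = (9,5,2,12)_16 → 9³ + 5³ + 2³ + 12³ = 2590
2590 = (10,1,14)_16 → 10³ + 1³ + 14³ = 3745
3745 = (14,10,1)_16 → 14³ + 10³ + 1³ = 3745  — 3745 already seen; the sequence cycles without reaching 1.

not base-16 3-happy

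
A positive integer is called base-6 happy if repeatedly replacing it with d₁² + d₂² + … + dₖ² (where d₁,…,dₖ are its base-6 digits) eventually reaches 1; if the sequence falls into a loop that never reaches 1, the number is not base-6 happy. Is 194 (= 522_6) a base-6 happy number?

not base-6 happy

194 = (5,2,2)_6 → 5² + 2² + 2² = 25 + 4 + 4 = 33
33 = (5,3)_6 → 5² + 3² = 25 + 9 = 34
34 = (5,4)_6 → 5² + 4² = 25 + 16 = 41
41 = (1,0,5)_6 → 1² + 0² + 5² = 1 + 0 + 25 = 26
26 = (4,2)_6 → 4² + 2² = 16 + 4 = 20
20 = (3,2)_6 → 3² + 2² = 9 + 4 = 13
13 = (2,1)_6 → 2² + 1² = 4 + 1 = 5
5 = (5)_6 → 5² = 25
25 = (4,1)_6 → 4² + 1² = 16 + 1 = 17
17 = (2,5)_6 → 2² + 5² = 4 + 25 = 29
29 = (4,5)_6 → 4² + 5² = 16 + 25 = 41  — 41 already seen; the sequence cycles without reaching 1.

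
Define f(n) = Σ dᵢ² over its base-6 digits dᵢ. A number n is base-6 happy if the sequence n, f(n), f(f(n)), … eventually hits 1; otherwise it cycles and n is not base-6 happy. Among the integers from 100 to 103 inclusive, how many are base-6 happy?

100: 100 → 36 → 1  (reaches 1)
101: 101 → 45 → 11 → 26 → 20 → 13 → 5 → 25 → 17 → 29 → 41 → 26  (repeats 26)
102: 102 → 29 → 41 → 26 → 20 → 13 → 5 → 25 → 17 → 29  (repeats 29)
103: 103 → 30 → 25 → 17 → 29 → 41 → 26 → 20 → 13 → 5 → 25  (repeats 25)
base-6 happy: 100

1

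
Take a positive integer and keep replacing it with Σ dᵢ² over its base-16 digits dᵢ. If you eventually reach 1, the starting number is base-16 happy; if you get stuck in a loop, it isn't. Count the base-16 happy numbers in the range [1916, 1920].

1

1916: 1916 → 242 → 229 → 221 → 338 → 30 → 197 → 169 → 181 → 146 → 85 → 50 → 13 → 169  (repeats 169)
1917: 1917 → 267 → 122 → 149 → 106 → 136 → 128 → 64 → 16 → 1  (reaches 1)
1918: 1918 → 294 → 41 → 85 → 50 → 13 → 169 → 181 → 146 → 85  (repeats 85)
1919: 1919 → 323 → 26 → 101 → 61 → 178 → 125 → 218 → 269 → 170 → 200 → 208 → 169 → 181 → 146 → 85 → 50 → 13 → 169  (repeats 169)
1920: 1920 → 113 → 50 → 13 → 169 → 181 → 146 → 85 → 50  (repeats 50)
base-16 happy: 1917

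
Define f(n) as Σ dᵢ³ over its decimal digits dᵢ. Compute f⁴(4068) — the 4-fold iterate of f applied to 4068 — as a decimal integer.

153

4068 → 792
792 → 1080
1080 → 513
513 → 153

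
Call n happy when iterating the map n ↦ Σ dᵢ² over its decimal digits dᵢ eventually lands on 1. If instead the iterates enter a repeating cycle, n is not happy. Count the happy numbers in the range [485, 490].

485: 485 → 105 → 26 → 40 → 16 → 37 → 58 → 89 → 145 → 42 → 20 → 4 → 16  — not happy
486: 486 → 116 → 38 → 73 → 58 → 89 → 145 → 42 → 20 → 4 → 16 → 37 → 58  — not happy
487: 487 → 129 → 86 → 100 → 1  — happy
488: 488 → 144 → 33 → 18 → 65 → 61 → 37 → 58 → 89 → 145 → 42 → 20 → 4 → 16 → 37  — not happy
489: 489 → 161 → 38 → 73 → 58 → 89 → 145 → 42 → 20 → 4 → 16 → 37 → 58  — not happy
490: 490 → 97 → 130 → 10 → 1  — happy
happy: 487, 490

2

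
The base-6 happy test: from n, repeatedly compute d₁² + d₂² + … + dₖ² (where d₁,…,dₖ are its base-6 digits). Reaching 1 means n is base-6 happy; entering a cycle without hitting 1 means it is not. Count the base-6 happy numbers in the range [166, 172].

166: 166 → 41 → 26 → 20 → 13 → 5 → 25 → 17 → 29 → 41  (repeats 41)
167: 167 → 50 → 9 → 10 → 17 → 29 → 41 → 26 → 20 → 13 → 5 → 25 → 17  (repeats 17)
168: 168 → 32 → 29 → 41 → 26 → 20 → 13 → 5 → 25 → 17 → 29  (repeats 29)
169: 169 → 33 → 34 → 41 → 26 → 20 → 13 → 5 → 25 → 17 → 29 → 41  (repeats 41)
170: 170 → 36 → 1  (reaches 1)
171: 171 → 41 → 26 → 20 → 13 → 5 → 25 → 17 → 29 → 41  (repeats 41)
172: 172 → 48 → 5 → 25 → 17 → 29 → 41 → 26 → 20 → 13 → 5  (repeats 5)
base-6 happy: 170

1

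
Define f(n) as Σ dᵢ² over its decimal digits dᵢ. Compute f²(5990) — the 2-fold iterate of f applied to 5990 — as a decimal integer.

5990 → 5² + 9² + 9² + 0² = 187
187 → 1² + 8² + 7² = 114

114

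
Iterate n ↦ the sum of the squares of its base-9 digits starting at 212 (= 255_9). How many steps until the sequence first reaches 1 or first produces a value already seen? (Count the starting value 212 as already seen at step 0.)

5

212 = (2,5,5)_9 → 2² + 5² + 5² = 4 + 25 + 25 = 54
54 = (6,0)_9 → 6² + 0² = 36 + 0 = 36
36 = (4,0)_9 → 4² + 0² = 16 + 0 = 16
16 = (1,7)_9 → 1² + 7² = 1 + 49 = 50
50 = (5,5)_9 → 5² + 5² = 25 + 25 = 50  — 50 repeats.
That took 5 steps.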